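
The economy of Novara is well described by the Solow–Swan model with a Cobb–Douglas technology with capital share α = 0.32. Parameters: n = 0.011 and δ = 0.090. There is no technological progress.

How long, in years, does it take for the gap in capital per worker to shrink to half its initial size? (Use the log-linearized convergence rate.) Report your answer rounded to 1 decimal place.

Near the steady state the convergence rate is λ = (1 − α)(n + δ).
λ = (1 − 0.32) × 0.101 = 0.68 × 0.101 = 0.06868
Half-life = ln 2 / λ = 0.6931 / 0.06868 ≈ 10.09 years

t_½ ≈ 10.1 years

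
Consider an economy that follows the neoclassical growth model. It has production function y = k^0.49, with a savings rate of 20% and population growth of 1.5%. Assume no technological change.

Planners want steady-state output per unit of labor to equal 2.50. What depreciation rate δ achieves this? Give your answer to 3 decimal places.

δ ≈ 0.062

At the steady state, Δk = 0, so s·k^α = (n + δ)·k.
Since y* = [s/(n + δ)]^(α/(1−α)), we have s/(n + δ) = (y*)^((1−α)/α) = 2.50^1.0408 = 2.5952.
Therefore n + δ = s / 2.5952 = 0.20 / 2.5952 = 0.0771, so δ = 0.0771 − 0.015 = 0.0621.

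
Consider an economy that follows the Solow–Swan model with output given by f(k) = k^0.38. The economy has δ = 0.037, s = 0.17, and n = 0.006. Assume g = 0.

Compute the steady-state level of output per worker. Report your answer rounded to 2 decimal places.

Steady state requires s·f(k) = (n + δ)·k, i.e. s·k^α = (n + δ)·k.
Rearranging, k^(1−α) = s / (n + δ).
k^0.62 = 0.17 / (0.006 + 0.037) = 0.17 / 0.043 = 3.9535
k* = 3.9535^(1/0.62) ≈ 9.1807
y* = (k*)^α = 9.1807^0.38 ≈ 2.3222

y* ≈ 2.32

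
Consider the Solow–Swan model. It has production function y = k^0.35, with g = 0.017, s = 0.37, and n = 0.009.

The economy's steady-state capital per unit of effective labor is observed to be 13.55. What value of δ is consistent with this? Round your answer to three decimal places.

In steady state, investment equals break-even investment: s·k^α = (n + g + δ)·k.
So s / (n + g + δ) = (k*)^(1−α) = 13.55^0.65 = 5.4420.
Therefore n + g + δ = s / 5.4420 = 0.37 / 5.4420 = 0.0680, so δ = 0.0680 − 0.026 = 0.0420.

δ ≈ 0.042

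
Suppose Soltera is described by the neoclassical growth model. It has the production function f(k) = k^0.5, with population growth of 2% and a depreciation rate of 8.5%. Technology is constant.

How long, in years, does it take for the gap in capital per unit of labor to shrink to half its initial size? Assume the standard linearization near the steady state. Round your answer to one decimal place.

Near the steady state the convergence rate is λ = (1 − α)(n + δ).
λ = (1 − 0.5) × 0.105 = 0.5 × 0.105 = 0.0525
Half-life = ln 2 / λ = 0.6931 / 0.0525 ≈ 13.20 years

about 13.2 years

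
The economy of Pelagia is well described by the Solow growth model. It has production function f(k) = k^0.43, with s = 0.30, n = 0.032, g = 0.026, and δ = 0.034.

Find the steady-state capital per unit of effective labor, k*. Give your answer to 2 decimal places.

At the steady state, Δk = 0, so s·k^α = (n + g + δ)·k.
Dividing both sides by k: k^(1−α) = s / (n + g + δ).
k^0.57 = 0.30 / (0.032 + 0.026 + 0.034) = 0.30 / 0.092 = 3.2609
k* = 3.2609^(1/0.57) ≈ 7.9541

k* ≈ 7.95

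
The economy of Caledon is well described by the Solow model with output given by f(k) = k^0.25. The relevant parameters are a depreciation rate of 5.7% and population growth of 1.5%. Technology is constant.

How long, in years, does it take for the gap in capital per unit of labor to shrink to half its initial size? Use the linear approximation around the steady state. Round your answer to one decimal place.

half-life ≈ 12.8 years

Near the steady state the convergence rate is λ = (1 − α)(n + δ).
λ = (1 − 0.25) × 0.072 = 0.75 × 0.072 = 0.0540
Half-life = ln 2 / λ = 0.6931 / 0.0540 ≈ 12.84 years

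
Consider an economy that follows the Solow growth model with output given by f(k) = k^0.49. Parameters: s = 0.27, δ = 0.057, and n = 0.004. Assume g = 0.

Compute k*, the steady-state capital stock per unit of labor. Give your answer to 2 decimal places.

In steady state, investment equals break-even investment: s·k^α = (n + δ)·k.
Dividing both sides by k: k^(1−α) = s / (n + δ).
k^0.51 = 0.27 / (0.004 + 0.057) = 0.27 / 0.061 = 4.4262
k* = 4.4262^(1/0.51) ≈ 18.4811

k* = 18.48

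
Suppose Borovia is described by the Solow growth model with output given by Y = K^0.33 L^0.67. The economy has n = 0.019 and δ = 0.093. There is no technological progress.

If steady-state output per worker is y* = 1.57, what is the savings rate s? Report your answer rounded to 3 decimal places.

s ≈ 0.280

At the steady state, Δk = 0, so s·k^α = (n + δ)·k.
Since y* = [s/(n + δ)]^(α/(1−α)), we have s/(n + δ) = (y*)^((1−α)/α) = 1.57^2.0303 = 2.4988.
Therefore s = 2.4988 × (n + δ) = 2.4988 × 0.112 = 0.2799.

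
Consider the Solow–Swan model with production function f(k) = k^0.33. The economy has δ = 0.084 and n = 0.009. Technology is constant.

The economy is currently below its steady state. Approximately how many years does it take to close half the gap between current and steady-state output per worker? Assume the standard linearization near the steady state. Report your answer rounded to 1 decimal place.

half-life ≈ 11.1 years

Near the steady state the convergence rate is λ = (1 − α)(n + δ).
λ = (1 − 0.33) × 0.093 = 0.67 × 0.093 = 0.06231
Half-life = ln 2 / λ = 0.6931 / 0.06231 ≈ 11.12 years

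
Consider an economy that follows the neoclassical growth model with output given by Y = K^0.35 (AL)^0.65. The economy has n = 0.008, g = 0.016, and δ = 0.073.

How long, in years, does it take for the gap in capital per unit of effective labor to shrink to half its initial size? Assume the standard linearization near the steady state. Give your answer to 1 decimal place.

Near the steady state the convergence rate is λ = (1 − α)(n + g + δ).
λ = (1 − 0.35) × 0.097 = 0.65 × 0.097 = 0.06305
Half-life = ln 2 / λ = 0.6931 / 0.06305 ≈ 10.99 years

t_½ ≈ 11.0 years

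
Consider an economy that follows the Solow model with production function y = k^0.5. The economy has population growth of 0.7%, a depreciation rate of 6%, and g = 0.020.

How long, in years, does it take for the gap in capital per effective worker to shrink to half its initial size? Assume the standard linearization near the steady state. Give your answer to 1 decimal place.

Near the steady state the convergence rate is λ = (1 − α)(n + g + δ).
λ = (1 − 0.5) × 0.087 = 0.5 × 0.087 = 0.0435
Half-life = ln 2 / λ = 0.6931 / 0.0435 ≈ 15.93 years

about 15.9 years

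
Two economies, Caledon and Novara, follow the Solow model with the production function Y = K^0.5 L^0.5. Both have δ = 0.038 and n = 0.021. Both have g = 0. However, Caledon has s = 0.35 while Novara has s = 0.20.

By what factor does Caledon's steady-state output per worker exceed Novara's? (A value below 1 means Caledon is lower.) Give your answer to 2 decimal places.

ratio ≈ 1.75

Steady-state y* = [s/(n + δ)]^(α/(1−α)), so the ratio is [ (s_C/(n + δ)_C) / (s_N/(n + δ)_N) ]^1.
s_C/(n + δ)_C = 0.35/0.059 = 5.9322; s_N/(n + δ)_N = 0.20/0.059 = 3.3898.
Ratio = (5.9322/3.3898)^1 = 1.7500^1 ≈ 1.7500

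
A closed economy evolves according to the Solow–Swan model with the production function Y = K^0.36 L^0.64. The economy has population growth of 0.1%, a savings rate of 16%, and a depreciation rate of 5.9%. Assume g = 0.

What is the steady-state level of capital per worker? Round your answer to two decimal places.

k* ≈ 4.63

In steady state, investment equals break-even investment: s·k^α = (n + δ)·k.
Rearranging, k^(1−α) = s / (n + δ).
k^0.64 = 0.16 / (0.001 + 0.059) = 0.16 / 0.060 = 2.6667
k* = 2.6667^(1/0.64) ≈ 4.6300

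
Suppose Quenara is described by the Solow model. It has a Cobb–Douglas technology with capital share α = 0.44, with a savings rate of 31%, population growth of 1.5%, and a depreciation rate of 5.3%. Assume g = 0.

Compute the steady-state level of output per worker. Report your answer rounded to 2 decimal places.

y* ≈ 3.29

Steady state requires s·f(k) = (n + δ)·k, i.e. s·k^α = (n + δ)·k.
Dividing both sides by k: k^(1−α) = s / (n + δ).
k^0.56 = 0.31 / (0.015 + 0.053) = 0.31 / 0.068 = 4.5588
k* = 4.5588^(1/0.56) ≈ 15.0148
y* = (k*)^α = 15.0148^0.44 ≈ 3.2936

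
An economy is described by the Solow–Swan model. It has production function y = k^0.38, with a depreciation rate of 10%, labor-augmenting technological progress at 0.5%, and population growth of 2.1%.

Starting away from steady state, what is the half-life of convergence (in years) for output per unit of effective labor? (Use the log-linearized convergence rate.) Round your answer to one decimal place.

Near the steady state the convergence rate is λ = (1 − α)(n + g + δ).
λ = (1 − 0.38) × 0.126 = 0.62 × 0.126 = 0.07812
Half-life = ln 2 / λ = 0.6931 / 0.07812 ≈ 8.87 years

half-life ≈ 8.9 years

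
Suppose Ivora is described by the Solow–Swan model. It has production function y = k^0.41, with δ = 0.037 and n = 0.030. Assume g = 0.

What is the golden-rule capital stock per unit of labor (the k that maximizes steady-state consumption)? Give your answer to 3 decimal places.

k_gold ≈ 21.548

The golden rule sets f'(k) = n + δ, i.e. α·k^(α−1) = n + δ.
So k^(1−α) = α / (n + δ) = 0.41 / 0.067 = 6.1194.
k_gold = 6.1194^(1/0.59) ≈ 21.5479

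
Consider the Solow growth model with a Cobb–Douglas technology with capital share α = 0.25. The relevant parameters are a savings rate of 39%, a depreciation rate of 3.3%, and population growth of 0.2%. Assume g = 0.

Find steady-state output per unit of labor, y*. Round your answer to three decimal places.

In steady state, investment equals break-even investment: s·k^α = (n + δ)·k.
Dividing both sides by k: k^(1−α) = s / (n + δ).
k^0.75 = 0.39 / (0.002 + 0.033) = 0.39 / 0.035 = 11.1429
k* = 11.1429^(1/0.75) ≈ 24.8884
y* = (k*)^α = 24.8884^0.25 ≈ 2.2336

y* = 2.234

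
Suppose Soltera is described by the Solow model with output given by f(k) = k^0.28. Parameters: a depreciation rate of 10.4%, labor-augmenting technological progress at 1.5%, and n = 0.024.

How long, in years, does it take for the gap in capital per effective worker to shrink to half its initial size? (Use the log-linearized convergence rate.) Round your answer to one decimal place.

Near the steady state the convergence rate is λ = (1 − α)(n + g + δ).
λ = (1 − 0.28) × 0.143 = 0.72 × 0.143 = 0.10296
Half-life = ln 2 / λ = 0.6931 / 0.10296 ≈ 6.73 years

t_½ ≈ 6.7 years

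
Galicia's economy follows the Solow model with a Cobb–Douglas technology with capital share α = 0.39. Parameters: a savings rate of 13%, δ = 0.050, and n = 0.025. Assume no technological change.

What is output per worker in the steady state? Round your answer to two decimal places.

y* ≈ 1.42

Steady state requires s·f(k) = (n + δ)·k, i.e. s·k^α = (n + δ)·k.
Dividing both sides by k: k^(1−α) = s / (n + δ).
k^0.61 = 0.13 / (0.025 + 0.050) = 0.13 / 0.075 = 1.7333
k* = 1.7333^(1/0.61) ≈ 2.4637
y* = (k*)^α = 2.4637^0.39 ≈ 1.4214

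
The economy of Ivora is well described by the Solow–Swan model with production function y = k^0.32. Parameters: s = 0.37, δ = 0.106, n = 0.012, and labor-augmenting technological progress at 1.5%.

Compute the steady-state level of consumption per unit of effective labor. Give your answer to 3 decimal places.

Steady state requires s·f(k) = (n + g + δ)·k, i.e. s·k^α = (n + g + δ)·k.
Dividing both sides by k: k^(1−α) = s / (n + g + δ).
k^0.68 = 0.37 / (0.012 + 0.015 + 0.106) = 0.37 / 0.133 = 2.7820
k* = 2.7820^(1/0.68) ≈ 4.5026
y* = (k*)^α = 4.5026^0.32 ≈ 1.6185
c* = (1 − s)·y* = (1 − 0.37) × 1.6185 ≈ 1.0197

c* = 1.020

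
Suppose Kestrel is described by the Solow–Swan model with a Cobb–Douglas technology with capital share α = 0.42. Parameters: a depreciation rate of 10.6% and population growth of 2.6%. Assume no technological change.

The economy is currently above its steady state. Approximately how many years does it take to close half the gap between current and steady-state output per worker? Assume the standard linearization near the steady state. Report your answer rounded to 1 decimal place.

Near the steady state the convergence rate is λ = (1 − α)(n + δ).
λ = (1 − 0.42) × 0.132 = 0.58 × 0.132 = 0.07656
Half-life = ln 2 / λ = 0.6931 / 0.07656 ≈ 9.05 years

about 9.1 years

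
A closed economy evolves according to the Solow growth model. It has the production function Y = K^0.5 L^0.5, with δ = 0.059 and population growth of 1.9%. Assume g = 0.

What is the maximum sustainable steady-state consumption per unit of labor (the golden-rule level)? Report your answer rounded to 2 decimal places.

c_gold ≈ 3.21

At the golden rule, f'(k) = n + δ, so α·k^(α−1) = n + δ and k_gold = (α/(n + δ))^(1/(1−α)).
k_gold = (0.5/0.078)^(1/0.5) = 6.4103^2 ≈ 41.0919
c_gold = f(k_gold) − (n + δ)·k_gold = 6.4103 − 0.078×41.0919 ≈ 3.2051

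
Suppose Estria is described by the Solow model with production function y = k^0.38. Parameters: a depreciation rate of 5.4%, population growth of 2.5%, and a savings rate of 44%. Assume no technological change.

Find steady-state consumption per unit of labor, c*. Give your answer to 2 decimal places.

Steady state requires s·f(k) = (n + δ)·k, i.e. s·k^α = (n + δ)·k.
Rearranging, k^(1−α) = s / (n + δ).
k^0.62 = 0.44 / (0.025 + 0.054) = 0.44 / 0.079 = 5.5696
k* = 5.5696^(1/0.62) ≈ 15.9567
y* = (k*)^α = 15.9567^0.38 ≈ 2.8650
c* = (1 − s)·y* = (1 − 0.44) × 2.8650 ≈ 1.6044

c* ≈ 1.60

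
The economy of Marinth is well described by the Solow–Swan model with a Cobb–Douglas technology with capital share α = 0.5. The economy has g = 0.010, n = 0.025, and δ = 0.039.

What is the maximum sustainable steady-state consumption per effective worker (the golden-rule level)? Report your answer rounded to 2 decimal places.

c_gold ≈ 3.38

At the golden rule, f'(k) = n + g + δ, so α·k^(α−1) = n + g + δ and k_gold = (α/(n + g + δ))^(1/(1−α)).
k_gold = (0.5/0.074)^(1/0.5) = 6.7568^2 ≈ 45.6543
c_gold = f(k_gold) − (n + g + δ)·k_gold = 6.7568 − 0.074×45.6543 ≈ 3.3784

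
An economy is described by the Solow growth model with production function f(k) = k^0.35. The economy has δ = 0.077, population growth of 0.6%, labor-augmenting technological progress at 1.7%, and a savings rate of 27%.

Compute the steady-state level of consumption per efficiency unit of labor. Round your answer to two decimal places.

At the steady state, Δk = 0, so s·k^α = (n + g + δ)·k.
Rearranging, k^(1−α) = s / (n + g + δ).
k^0.65 = 0.27 / (0.006 + 0.017 + 0.077) = 0.27 / 0.100 = 2.7000
k* = 2.7000^(1/0.65) ≈ 4.6093
y* = (k*)^α = 4.6093^0.35 ≈ 1.7072
c* = (1 − s)·y* = (1 − 0.27) × 1.7072 ≈ 1.2463

c* = 1.25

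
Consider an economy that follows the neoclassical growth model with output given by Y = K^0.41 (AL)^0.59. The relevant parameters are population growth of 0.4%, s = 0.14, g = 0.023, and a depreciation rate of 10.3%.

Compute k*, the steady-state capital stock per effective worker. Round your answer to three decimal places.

k* ≈ 1.134

In steady state, investment equals break-even investment: s·k^α = (n + g + δ)·k.
Dividing both sides by k: k^(1−α) = s / (n + g + δ).
k^0.59 = 0.14 / (0.004 + 0.023 + 0.103) = 0.14 / 0.130 = 1.0769
k* = 1.0769^(1/0.59) ≈ 1.1338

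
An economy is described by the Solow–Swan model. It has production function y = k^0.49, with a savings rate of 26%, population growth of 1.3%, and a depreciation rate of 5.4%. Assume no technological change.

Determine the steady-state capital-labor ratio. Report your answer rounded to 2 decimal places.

In steady state, investment equals break-even investment: s·k^α = (n + δ)·k.
Dividing both sides by k: k^(1−α) = s / (n + δ).
k^0.51 = 0.26 / (0.013 + 0.054) = 0.26 / 0.067 = 3.8806
k* = 3.8806^(1/0.51) ≈ 14.2792

k* = 14.28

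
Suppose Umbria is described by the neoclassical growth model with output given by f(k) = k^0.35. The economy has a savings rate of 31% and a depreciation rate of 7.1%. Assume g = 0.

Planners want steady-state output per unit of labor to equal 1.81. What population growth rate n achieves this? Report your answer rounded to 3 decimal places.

At the steady state, Δk = 0, so s·k^α = (n + δ)·k.
Since y* = [s/(n + δ)]^(α/(1−α)), we have s/(n + δ) = (y*)^((1−α)/α) = 1.81^1.8571 = 3.0098.
Therefore n + δ = s / 3.0098 = 0.31 / 3.0098 = 0.1030, so n = 0.1030 − 0.071 = 0.0320.

n ≈ 0.032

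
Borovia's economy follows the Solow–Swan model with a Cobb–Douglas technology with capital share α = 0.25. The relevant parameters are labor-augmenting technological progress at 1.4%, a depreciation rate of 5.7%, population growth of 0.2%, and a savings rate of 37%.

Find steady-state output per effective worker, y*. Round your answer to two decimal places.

In steady state, investment equals break-even investment: s·k^α = (n + g + δ)·k.
Rearranging, k^(1−α) = s / (n + g + δ).
k^0.75 = 0.37 / (0.002 + 0.014 + 0.057) = 0.37 / 0.073 = 5.0685
k* = 5.0685^(1/0.75) ≈ 8.7064
y* = (k*)^α = 8.7064^0.25 ≈ 1.7177

y* ≈ 1.72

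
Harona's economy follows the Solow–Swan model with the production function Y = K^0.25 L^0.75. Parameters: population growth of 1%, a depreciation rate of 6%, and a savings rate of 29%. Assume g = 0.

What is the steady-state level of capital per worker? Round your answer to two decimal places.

At the steady state, Δk = 0, so s·k^α = (n + δ)·k.
Rearranging, k^(1−α) = s / (n + δ).
k^0.75 = 0.29 / (0.010 + 0.060) = 0.29 / 0.070 = 4.1429
k* = 4.1429^(1/0.75) ≈ 6.6538

k* ≈ 6.65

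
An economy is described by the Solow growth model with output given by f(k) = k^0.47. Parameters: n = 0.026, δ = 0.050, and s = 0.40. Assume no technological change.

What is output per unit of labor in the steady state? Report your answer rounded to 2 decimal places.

Steady state requires s·f(k) = (n + δ)·k, i.e. s·k^α = (n + δ)·k.
Dividing both sides by k: k^(1−α) = s / (n + δ).
k^0.53 = 0.40 / (0.026 + 0.050) = 0.40 / 0.076 = 5.2632
k* = 5.2632^(1/0.53) ≈ 22.9535
y* = (k*)^α = 22.9535^0.47 ≈ 4.3611

y* = 4.36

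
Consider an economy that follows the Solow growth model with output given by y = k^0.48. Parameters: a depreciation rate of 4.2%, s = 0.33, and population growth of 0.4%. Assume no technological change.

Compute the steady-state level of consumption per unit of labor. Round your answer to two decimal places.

In steady state, investment equals break-even investment: s·k^α = (n + δ)·k.
Rearranging, k^(1−α) = s / (n + δ).
k^0.52 = 0.33 / (0.004 + 0.042) = 0.33 / 0.046 = 7.1739
k* = 7.1739^(1/0.52) ≈ 44.2266
y* = (k*)^α = 44.2266^0.48 ≈ 6.1649
c* = (1 − s)·y* = (1 − 0.33) × 6.1649 ≈ 4.1305

c* ≈ 4.13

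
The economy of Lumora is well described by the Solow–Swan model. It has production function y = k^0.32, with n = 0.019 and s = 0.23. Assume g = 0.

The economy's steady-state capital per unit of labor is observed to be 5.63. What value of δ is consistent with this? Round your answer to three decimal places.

Steady state requires s·f(k) = (n + δ)·k, i.e. s·k^α = (n + δ)·k.
So s / (n + δ) = (k*)^(1−α) = 5.63^0.68 = 3.2385.
Therefore n + δ = s / 3.2385 = 0.23 / 3.2385 = 0.0710, so δ = 0.0710 − 0.019 = 0.0520.

δ ≈ 0.052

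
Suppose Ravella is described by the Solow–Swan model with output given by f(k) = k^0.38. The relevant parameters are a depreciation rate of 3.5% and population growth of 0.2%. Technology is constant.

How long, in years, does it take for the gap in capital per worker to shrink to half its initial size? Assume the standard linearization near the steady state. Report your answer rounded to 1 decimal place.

Near the steady state the convergence rate is λ = (1 − α)(n + δ).
λ = (1 − 0.38) × 0.037 = 0.62 × 0.037 = 0.02294
Half-life = ln 2 / λ = 0.6931 / 0.02294 ≈ 30.21 years

t_½ ≈ 30.2 years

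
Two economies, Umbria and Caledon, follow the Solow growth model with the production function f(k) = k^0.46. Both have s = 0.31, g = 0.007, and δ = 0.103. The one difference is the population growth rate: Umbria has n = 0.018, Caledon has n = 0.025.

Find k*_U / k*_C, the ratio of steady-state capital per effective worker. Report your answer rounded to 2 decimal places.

ratio ≈ 1.10

Steady-state k* = [s/(n + g + δ)]^(1/(1−α)), so the ratio is [ (s_U/(n + g + δ)_U) / (s_C/(n + g + δ)_C) ]^1.8519.
s_U/(n + g + δ)_U = 0.31/0.128 = 2.4219; s_C/(n + g + δ)_C = 0.31/0.135 = 2.2963.
Ratio = (2.4219/2.2963)^1.8519 = 1.0547^1.8519 ≈ 1.1037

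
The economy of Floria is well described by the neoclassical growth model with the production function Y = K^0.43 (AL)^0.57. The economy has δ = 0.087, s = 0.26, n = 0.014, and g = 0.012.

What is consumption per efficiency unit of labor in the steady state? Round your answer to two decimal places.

In steady state, investment equals break-even investment: s·k^α = (n + g + δ)·k.
Dividing both sides by k: k^(1−α) = s / (n + g + δ).
k^0.57 = 0.26 / (0.014 + 0.012 + 0.087) = 0.26 / 0.113 = 2.3009
k* = 2.3009^(1/0.57) ≈ 4.3143
y* = (k*)^α = 4.3143^0.43 ≈ 1.8750
c* = (1 − s)·y* = (1 − 0.26) × 1.8750 ≈ 1.3875

c* ≈ 1.39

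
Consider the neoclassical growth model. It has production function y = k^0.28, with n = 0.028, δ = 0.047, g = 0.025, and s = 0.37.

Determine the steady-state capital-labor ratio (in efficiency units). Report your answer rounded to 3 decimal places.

In steady state, investment equals break-even investment: s·k^α = (n + g + δ)·k.
Rearranging, k^(1−α) = s / (n + g + δ).
k^0.72 = 0.37 / (0.028 + 0.025 + 0.047) = 0.37 / 0.100 = 3.7000
k* = 3.7000^(1/0.72) ≈ 6.1542

k* ≈ 6.154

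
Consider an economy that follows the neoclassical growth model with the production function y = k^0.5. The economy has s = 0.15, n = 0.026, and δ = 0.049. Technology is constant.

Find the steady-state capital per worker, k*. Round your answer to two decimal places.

Steady state requires s·f(k) = (n + δ)·k, i.e. s·k^α = (n + δ)·k.
Rearranging, k^(1−α) = s / (n + δ).
k^0.5 = 0.15 / (0.026 + 0.049) = 0.15 / 0.075 = 2.0000
k* = 2.0000^(1/0.5) ≈ 4.0000

k* = 4.00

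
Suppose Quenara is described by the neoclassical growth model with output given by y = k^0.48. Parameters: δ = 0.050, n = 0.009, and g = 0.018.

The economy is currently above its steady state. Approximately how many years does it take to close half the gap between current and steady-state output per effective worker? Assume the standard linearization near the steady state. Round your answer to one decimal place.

Near the steady state the convergence rate is λ = (1 − α)(n + g + δ).
λ = (1 − 0.48) × 0.077 = 0.52 × 0.077 = 0.04004
Half-life = ln 2 / λ = 0.6931 / 0.04004 ≈ 17.31 years

half-life ≈ 17.3 years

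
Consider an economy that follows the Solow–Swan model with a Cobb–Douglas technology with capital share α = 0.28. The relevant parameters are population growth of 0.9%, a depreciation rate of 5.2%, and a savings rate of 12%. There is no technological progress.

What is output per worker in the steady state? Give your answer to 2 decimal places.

y* = 1.30

In steady state, investment equals break-even investment: s·k^α = (n + δ)·k.
Rearranging, k^(1−α) = s / (n + δ).
k^0.72 = 0.12 / (0.009 + 0.052) = 0.12 / 0.061 = 1.9672
k* = 1.9672^(1/0.72) ≈ 2.5593
y* = (k*)^α = 2.5593^0.28 ≈ 1.3010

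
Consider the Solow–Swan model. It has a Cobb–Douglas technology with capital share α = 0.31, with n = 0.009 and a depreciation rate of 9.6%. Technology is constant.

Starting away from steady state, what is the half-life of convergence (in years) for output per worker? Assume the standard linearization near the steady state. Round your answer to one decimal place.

Near the steady state the convergence rate is λ = (1 − α)(n + δ).
λ = (1 − 0.31) × 0.105 = 0.69 × 0.105 = 0.07245
Half-life = ln 2 / λ = 0.6931 / 0.07245 ≈ 9.57 years

half-life ≈ 9.6 years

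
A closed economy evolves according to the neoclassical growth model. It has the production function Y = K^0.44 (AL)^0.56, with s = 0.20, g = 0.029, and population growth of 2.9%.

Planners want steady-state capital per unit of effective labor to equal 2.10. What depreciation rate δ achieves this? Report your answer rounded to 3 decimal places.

δ ≈ 0.074

In steady state, investment equals break-even investment: s·k^α = (n + g + δ)·k.
So s / (n + g + δ) = (k*)^(1−α) = 2.10^0.56 = 1.5151.
Therefore n + g + δ = s / 1.5151 = 0.20 / 1.5151 = 0.1320, so δ = 0.1320 − 0.058 = 0.0740.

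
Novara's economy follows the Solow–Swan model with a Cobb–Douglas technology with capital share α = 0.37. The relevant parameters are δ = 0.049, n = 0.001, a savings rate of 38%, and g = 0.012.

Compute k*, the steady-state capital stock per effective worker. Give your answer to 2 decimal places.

At the steady state, Δk = 0, so s·k^α = (n + g + δ)·k.
Dividing both sides by k: k^(1−α) = s / (n + g + δ).
k^0.63 = 0.38 / (0.001 + 0.012 + 0.049) = 0.38 / 0.062 = 6.1290
k* = 6.1290^(1/0.63) ≈ 17.7756

k* ≈ 17.78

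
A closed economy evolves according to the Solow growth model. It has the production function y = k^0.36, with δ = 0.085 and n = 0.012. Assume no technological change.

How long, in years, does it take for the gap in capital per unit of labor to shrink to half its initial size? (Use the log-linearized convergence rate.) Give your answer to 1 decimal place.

about 11.2 years

Near the steady state the convergence rate is λ = (1 − α)(n + δ).
λ = (1 − 0.36) × 0.097 = 0.64 × 0.097 = 0.06208
Half-life = ln 2 / λ = 0.6931 / 0.06208 ≈ 11.16 years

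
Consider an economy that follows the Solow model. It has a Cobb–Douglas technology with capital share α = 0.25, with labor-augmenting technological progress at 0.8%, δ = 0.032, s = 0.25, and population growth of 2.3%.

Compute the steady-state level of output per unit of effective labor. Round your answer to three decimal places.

y* = 1.583

Steady state requires s·f(k) = (n + g + δ)·k, i.e. s·k^α = (n + g + δ)·k.
Dividing both sides by k: k^(1−α) = s / (n + g + δ).
k^0.75 = 0.25 / (0.023 + 0.008 + 0.032) = 0.25 / 0.063 = 3.9683
k* = 3.9683^(1/0.75) ≈ 6.2826
y* = (k*)^α = 6.2826^0.25 ≈ 1.5832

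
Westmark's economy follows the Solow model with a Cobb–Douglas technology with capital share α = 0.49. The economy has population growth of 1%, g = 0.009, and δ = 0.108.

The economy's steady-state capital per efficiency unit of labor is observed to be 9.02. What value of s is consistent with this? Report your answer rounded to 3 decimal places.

Steady state requires s·f(k) = (n + g + δ)·k, i.e. s·k^α = (n + g + δ)·k.
So s / (n + g + δ) = (k*)^(1−α) = 9.02^0.51 = 3.0701.
Therefore s = 3.0701 × (n + g + δ) = 3.0701 × 0.127 = 0.3899.

s ≈ 0.390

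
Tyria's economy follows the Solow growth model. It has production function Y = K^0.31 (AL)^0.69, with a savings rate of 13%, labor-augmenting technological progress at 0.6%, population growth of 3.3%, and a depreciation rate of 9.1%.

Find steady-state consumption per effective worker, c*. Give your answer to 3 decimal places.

c* = 0.870

In steady state, investment equals break-even investment: s·k^α = (n + g + δ)·k.
Rearranging, k^(1−α) = s / (n + g + δ).
k^0.69 = 0.13 / (0.033 + 0.006 + 0.091) = 0.13 / 0.130 = 1.0000
k* = 1.0000^(1/0.69) ≈ 1.0000
y* = (k*)^α = 1.0000^0.31 ≈ 1.0000
c* = (1 − s)·y* = (1 − 0.13) × 1.0000 ≈ 0.8700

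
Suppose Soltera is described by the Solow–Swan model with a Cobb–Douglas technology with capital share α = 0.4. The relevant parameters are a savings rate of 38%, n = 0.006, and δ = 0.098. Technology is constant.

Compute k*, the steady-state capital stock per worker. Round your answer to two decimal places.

Steady state requires s·f(k) = (n + δ)·k, i.e. s·k^α = (n + δ)·k.
Rearranging, k^(1−α) = s / (n + δ).
k^0.6 = 0.38 / (0.006 + 0.098) = 0.38 / 0.104 = 3.6538
k* = 3.6538^(1/0.6) ≈ 8.6678

k* ≈ 8.67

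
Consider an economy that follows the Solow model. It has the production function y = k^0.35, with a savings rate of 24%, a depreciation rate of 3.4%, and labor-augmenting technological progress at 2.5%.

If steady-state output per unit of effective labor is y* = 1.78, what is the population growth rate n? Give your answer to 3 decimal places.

n ≈ 0.023

At the steady state, Δk = 0, so s·k^α = (n + g + δ)·k.
Since y* = [s/(n + g + δ)]^(α/(1−α)), we have s/(n + g + δ) = (y*)^((1−α)/α) = 1.78^1.8571 = 2.9178.
Therefore n + g + δ = s / 2.9178 = 0.24 / 2.9178 = 0.0823, so n = 0.0823 − 0.059 = 0.0233.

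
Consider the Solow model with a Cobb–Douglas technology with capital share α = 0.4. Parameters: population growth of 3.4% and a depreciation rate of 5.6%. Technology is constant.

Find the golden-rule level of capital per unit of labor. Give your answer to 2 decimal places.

The golden rule sets f'(k) = n + δ, i.e. α·k^(α−1) = n + δ.
So k^(1−α) = α / (n + δ) = 0.4 / 0.090 = 4.4444.
k_gold = 4.4444^(1/0.6) ≈ 12.0140

k_gold ≈ 12.01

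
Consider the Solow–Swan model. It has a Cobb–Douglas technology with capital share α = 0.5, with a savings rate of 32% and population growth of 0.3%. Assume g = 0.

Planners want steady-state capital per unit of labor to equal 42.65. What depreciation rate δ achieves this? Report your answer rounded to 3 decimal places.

δ ≈ 0.046

In steady state, investment equals break-even investment: s·k^α = (n + δ)·k.
So s / (n + δ) = (k*)^(1−α) = 42.65^0.5 = 6.5307.
Therefore n + δ = s / 6.5307 = 0.32 / 6.5307 = 0.0490, so δ = 0.0490 − 0.003 = 0.0460.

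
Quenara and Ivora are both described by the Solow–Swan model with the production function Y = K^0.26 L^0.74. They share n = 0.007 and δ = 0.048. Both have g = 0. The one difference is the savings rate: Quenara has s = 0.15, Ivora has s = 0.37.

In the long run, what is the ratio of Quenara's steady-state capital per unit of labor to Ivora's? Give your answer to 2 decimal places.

Steady-state k* = [s/(n + δ)]^(1/(1−α)), so the ratio is [ (s_Q/(n + δ)_Q) / (s_I/(n + δ)_I) ]^1.3514.
s_Q/(n + δ)_Q = 0.15/0.055 = 2.7273; s_I/(n + δ)_I = 0.37/0.055 = 6.7273.
Ratio = (2.7273/6.7273)^1.3514 = 0.4054^1.3514 ≈ 0.2952

k*_Q / k*_I ≈ 0.30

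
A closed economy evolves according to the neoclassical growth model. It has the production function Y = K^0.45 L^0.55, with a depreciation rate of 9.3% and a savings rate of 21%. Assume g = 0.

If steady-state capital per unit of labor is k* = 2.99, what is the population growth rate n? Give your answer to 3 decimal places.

n ≈ 0.022

At the steady state, Δk = 0, so s·k^α = (n + δ)·k.
So s / (n + δ) = (k*)^(1−α) = 2.99^0.55 = 1.8265.
Therefore n + δ = s / 1.8265 = 0.21 / 1.8265 = 0.1150, so n = 0.1150 − 0.093 = 0.0220.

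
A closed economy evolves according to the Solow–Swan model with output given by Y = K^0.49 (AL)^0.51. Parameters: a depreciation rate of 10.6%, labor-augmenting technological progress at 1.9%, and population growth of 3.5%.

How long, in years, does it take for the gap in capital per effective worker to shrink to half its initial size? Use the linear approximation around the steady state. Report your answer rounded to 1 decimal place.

Near the steady state the convergence rate is λ = (1 − α)(n + g + δ).
λ = (1 − 0.49) × 0.160 = 0.51 × 0.160 = 0.0816
Half-life = ln 2 / λ = 0.6931 / 0.0816 ≈ 8.49 years

half-life ≈ 8.5 years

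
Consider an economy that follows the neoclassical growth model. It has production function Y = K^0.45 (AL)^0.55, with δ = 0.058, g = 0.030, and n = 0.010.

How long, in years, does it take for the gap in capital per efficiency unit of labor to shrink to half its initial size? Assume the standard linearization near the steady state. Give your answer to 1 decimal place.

Near the steady state the convergence rate is λ = (1 − α)(n + g + δ).
λ = (1 − 0.45) × 0.098 = 0.55 × 0.098 = 0.0539
Half-life = ln 2 / λ = 0.6931 / 0.0539 ≈ 12.86 years

t_½ ≈ 12.9 years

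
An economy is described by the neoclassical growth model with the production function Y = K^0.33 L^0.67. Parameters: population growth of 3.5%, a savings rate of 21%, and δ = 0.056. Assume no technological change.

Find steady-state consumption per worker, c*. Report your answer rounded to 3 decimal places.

Steady state requires s·f(k) = (n + δ)·k, i.e. s·k^α = (n + δ)·k.
Dividing both sides by k: k^(1−α) = s / (n + δ).
k^0.67 = 0.21 / (0.035 + 0.056) = 0.21 / 0.091 = 2.3077
k* = 2.3077^(1/0.67) ≈ 3.4838
y* = (k*)^α = 3.4838^0.33 ≈ 1.5097
c* = (1 − s)·y* = (1 − 0.21) × 1.5097 ≈ 1.1927

c* ≈ 1.193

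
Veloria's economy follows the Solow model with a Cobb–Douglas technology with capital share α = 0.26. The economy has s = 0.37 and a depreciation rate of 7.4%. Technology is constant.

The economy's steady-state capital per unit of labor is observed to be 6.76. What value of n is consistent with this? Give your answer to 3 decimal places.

n ≈ 0.016

At the steady state, Δk = 0, so s·k^α = (n + δ)·k.
So s / (n + δ) = (k*)^(1−α) = 6.76^0.74 = 4.1130.
Therefore n + δ = s / 4.1130 = 0.37 / 4.1130 = 0.0900, so n = 0.0900 − 0.074 = 0.0160.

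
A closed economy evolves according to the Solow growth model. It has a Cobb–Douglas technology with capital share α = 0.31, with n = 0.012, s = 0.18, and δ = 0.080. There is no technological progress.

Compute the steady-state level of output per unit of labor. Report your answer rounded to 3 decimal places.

At the steady state, Δk = 0, so s·k^α = (n + δ)·k.
Dividing both sides by k: k^(1−α) = s / (n + δ).
k^0.69 = 0.18 / (0.012 + 0.080) = 0.18 / 0.092 = 1.9565
k* = 1.9565^(1/0.69) ≈ 2.6451
y* = (k*)^α = 2.6451^0.31 ≈ 1.3519

y* ≈ 1.352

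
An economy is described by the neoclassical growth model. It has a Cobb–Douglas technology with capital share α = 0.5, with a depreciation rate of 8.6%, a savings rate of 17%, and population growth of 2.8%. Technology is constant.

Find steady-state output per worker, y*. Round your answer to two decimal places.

Steady state requires s·f(k) = (n + δ)·k, i.e. s·k^α = (n + δ)·k.
Rearranging, k^(1−α) = s / (n + δ).
k^0.5 = 0.17 / (0.028 + 0.086) = 0.17 / 0.114 = 1.4912
k* = 1.4912^(1/0.5) ≈ 2.2237
y* = (k*)^α = 2.2237^0.5 ≈ 1.4912

y* ≈ 1.49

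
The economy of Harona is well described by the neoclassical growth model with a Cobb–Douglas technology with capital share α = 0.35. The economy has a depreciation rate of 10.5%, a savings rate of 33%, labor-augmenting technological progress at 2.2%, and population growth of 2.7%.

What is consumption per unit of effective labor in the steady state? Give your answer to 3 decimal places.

c* = 1.010

Steady state requires s·f(k) = (n + g + δ)·k, i.e. s·k^α = (n + g + δ)·k.
Rearranging, k^(1−α) = s / (n + g + δ).
k^0.65 = 0.33 / (0.027 + 0.022 + 0.105) = 0.33 / 0.154 = 2.1429
k* = 2.1429^(1/0.65) ≈ 3.2302
y* = (k*)^α = 3.2302^0.35 ≈ 1.5074
c* = (1 − s)·y* = (1 − 0.33) × 1.5074 ≈ 1.0100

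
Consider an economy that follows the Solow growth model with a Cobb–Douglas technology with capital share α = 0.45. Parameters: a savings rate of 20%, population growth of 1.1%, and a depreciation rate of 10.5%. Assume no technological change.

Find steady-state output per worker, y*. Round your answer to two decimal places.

At the steady state, Δk = 0, so s·k^α = (n + δ)·k.
Rearranging, k^(1−α) = s / (n + δ).
k^0.55 = 0.20 / (0.011 + 0.105) = 0.20 / 0.116 = 1.7241
k* = 1.7241^(1/0.55) ≈ 2.6922
y* = (k*)^α = 2.6922^0.45 ≈ 1.5615

y* = 1.56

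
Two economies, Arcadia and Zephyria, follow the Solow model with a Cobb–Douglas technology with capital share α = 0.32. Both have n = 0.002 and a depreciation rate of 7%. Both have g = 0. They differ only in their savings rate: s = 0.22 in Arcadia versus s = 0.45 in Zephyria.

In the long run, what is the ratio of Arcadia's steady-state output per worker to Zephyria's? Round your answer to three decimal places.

Steady-state y* = [s/(n + δ)]^(α/(1−α)), so the ratio is [ (s_A/(n + δ)_A) / (s_Z/(n + δ)_Z) ]^0.4706.
s_A/(n + δ)_A = 0.22/0.072 = 3.0556; s_Z/(n + δ)_Z = 0.45/0.072 = 6.2500.
Ratio = (3.0556/6.2500)^0.4706 = 0.4889^0.4706 ≈ 0.7141

y*_A / y*_Z ≈ 0.714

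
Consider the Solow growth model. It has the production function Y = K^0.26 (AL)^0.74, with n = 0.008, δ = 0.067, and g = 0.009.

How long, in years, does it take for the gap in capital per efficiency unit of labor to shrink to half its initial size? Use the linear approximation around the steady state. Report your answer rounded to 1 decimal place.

half-life ≈ 11.2 years

Near the steady state the convergence rate is λ = (1 − α)(n + g + δ).
λ = (1 − 0.26) × 0.084 = 0.74 × 0.084 = 0.06216
Half-life = ln 2 / λ = 0.6931 / 0.06216 ≈ 11.15 years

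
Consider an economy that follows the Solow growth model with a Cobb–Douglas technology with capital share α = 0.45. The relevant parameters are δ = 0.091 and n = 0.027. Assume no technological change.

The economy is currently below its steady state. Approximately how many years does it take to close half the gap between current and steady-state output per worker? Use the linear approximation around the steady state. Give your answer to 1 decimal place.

t_½ ≈ 10.7 years

Near the steady state the convergence rate is λ = (1 − α)(n + δ).
λ = (1 − 0.45) × 0.118 = 0.55 × 0.118 = 0.0649
Half-life = ln 2 / λ = 0.6931 / 0.0649 ≈ 10.68 years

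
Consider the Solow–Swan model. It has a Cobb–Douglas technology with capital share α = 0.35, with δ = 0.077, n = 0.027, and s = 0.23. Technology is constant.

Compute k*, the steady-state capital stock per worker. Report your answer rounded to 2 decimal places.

k* ≈ 3.39

Steady state requires s·f(k) = (n + δ)·k, i.e. s·k^α = (n + δ)·k.
Rearranging, k^(1−α) = s / (n + δ).
k^0.65 = 0.23 / (0.027 + 0.077) = 0.23 / 0.104 = 2.2115
k* = 2.2115^(1/0.65) ≈ 3.3907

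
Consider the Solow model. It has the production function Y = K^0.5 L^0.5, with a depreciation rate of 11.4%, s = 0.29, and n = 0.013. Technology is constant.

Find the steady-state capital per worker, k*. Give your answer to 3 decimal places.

At the steady state, Δk = 0, so s·k^α = (n + δ)·k.
Dividing both sides by k: k^(1−α) = s / (n + δ).
k^0.5 = 0.29 / (0.013 + 0.114) = 0.29 / 0.127 = 2.2835
k* = 2.2835^(1/0.5) ≈ 5.2144

k* ≈ 5.214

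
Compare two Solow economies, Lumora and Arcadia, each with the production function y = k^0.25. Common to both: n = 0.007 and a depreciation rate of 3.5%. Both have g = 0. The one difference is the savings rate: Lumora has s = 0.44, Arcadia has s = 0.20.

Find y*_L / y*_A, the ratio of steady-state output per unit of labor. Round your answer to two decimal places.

y*_L / y*_A ≈ 1.30

Steady-state y* = [s/(n + δ)]^(α/(1−α)), so the ratio is [ (s_L/(n + δ)_L) / (s_A/(n + δ)_A) ]^0.3333.
s_L/(n + δ)_L = 0.44/0.042 = 10.4762; s_A/(n + δ)_A = 0.20/0.042 = 4.7619.
Ratio = (10.4762/4.7619)^0.3333 = 2.2000^0.3333 ≈ 1.3006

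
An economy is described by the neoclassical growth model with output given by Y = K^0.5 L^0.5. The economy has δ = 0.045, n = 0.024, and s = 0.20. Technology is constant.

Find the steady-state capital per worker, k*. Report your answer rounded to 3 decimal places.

Steady state requires s·f(k) = (n + δ)·k, i.e. s·k^α = (n + δ)·k.
Dividing both sides by k: k^(1−α) = s / (n + δ).
k^0.5 = 0.20 / (0.024 + 0.045) = 0.20 / 0.069 = 2.8986
k* = 2.8986^(1/0.5) ≈ 8.4019

k* ≈ 8.402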